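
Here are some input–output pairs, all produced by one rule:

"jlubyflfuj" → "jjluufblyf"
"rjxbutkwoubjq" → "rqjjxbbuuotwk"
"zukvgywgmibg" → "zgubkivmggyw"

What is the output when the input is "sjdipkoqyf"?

sfjydqiopk

In each case the input is transformed by: take characters alternately from the front and the back (1st, last, 2nd, 2nd-last, ...).
Applying that to "sjdipkoqyf" gives "sfjydqiopk".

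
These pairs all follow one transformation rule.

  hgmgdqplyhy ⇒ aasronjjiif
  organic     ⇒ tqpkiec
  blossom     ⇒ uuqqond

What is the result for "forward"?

yttqhfc

The pattern: sort the characters into reverse alphabetical order, then shift every letter 2 places forward in the alphabet (wrapping around).
For "forward" the result is "yttqhfc".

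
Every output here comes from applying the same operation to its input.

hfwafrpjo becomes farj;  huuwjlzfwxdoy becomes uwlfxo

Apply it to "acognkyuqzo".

What's happening: keep every other character starting from the second (positions 2nd, 4th, 6th, ...).
So "acognkyuqzo" becomes "cgkuz".

cgkuz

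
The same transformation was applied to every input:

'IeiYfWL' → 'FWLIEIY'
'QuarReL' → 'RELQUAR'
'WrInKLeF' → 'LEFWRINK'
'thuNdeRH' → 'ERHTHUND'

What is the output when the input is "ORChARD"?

ARDORCH

Looking at the pairs, the operation is to move the last 3 characters to the front (rotate right by 3), then convert every letter to uppercase.
Applying that to "ORChARD" gives "ARDORCH".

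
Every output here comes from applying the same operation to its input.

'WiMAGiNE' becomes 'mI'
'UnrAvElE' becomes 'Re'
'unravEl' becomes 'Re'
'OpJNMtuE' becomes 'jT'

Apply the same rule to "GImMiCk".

Mc

Each output is the input with this applied: keep one character in every 3, starting at position 3 (positions 3rd, 6th, 9th, ...), then flip the case of every letter.
Applying both steps to "GImMiCk": "mC", then "Mc".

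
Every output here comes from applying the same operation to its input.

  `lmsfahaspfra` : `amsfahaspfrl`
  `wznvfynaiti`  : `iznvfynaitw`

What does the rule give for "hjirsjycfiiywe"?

What's happening: swap the first and last characters.
So "hjirsjycfiiywe" becomes "ejirsjycfiiywh".

ejirsjycfiiywh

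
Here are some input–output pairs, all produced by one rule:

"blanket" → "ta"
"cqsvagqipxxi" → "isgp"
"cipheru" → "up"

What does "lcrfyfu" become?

ur

What's happening: move the last 3 characters to the front (rotate right by 3), then keep one character in every 3, starting at position 3 (positions 3rd, 6th, 9th, ...).
"lcrfyfu" → "yfulcrf" → "ur".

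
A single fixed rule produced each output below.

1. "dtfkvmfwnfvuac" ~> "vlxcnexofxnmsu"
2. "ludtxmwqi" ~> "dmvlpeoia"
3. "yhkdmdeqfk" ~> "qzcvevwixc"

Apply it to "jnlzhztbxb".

The transformation: shift every letter 8 places backward in the alphabet (wrapping around).
"jnlzhztbxb" → "bfdrzrltpt".

bfdrzrltpt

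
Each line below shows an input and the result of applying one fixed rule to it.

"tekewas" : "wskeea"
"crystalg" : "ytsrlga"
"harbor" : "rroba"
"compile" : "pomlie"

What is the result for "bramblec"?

rmlecba

What's happening: delete the first character, then sort the characters into reverse alphabetical order.
Working it through for "bramblec": intermediate "ramblec", final "rmlecba".
(Check on "crystalg": → "rystalg" → "ytsrlga" ✓)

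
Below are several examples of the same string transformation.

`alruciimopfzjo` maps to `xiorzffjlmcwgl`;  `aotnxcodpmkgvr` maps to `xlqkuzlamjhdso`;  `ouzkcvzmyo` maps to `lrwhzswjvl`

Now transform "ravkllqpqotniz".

The pattern: shift every letter 3 places backward in the alphabet (wrapping around).
On "ravkllqpqotniz" that produces "oxshiinmnlqkfw".

oxshiinmnlqkfw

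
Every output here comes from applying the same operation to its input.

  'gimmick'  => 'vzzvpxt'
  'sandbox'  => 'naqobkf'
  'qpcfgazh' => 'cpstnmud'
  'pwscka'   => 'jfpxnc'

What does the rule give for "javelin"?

niryvaw

Looking at the pairs, the operation is to shift every letter 13 places forward in the alphabet (wrapping around) — i.e. ROT13, then move the first character to the end.
Working it through for "javelin": intermediate "wniryva", final "niryvaw".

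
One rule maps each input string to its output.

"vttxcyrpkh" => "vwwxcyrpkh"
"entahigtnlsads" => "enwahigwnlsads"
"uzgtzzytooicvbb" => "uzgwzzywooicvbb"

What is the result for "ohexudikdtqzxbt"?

ohexudikdwqzxbw

Looking at the pairs, the operation is to replace every "t" with "w".
Applying that to "ohexudikdtqzxbt" gives "ohexudikdwqzxbw".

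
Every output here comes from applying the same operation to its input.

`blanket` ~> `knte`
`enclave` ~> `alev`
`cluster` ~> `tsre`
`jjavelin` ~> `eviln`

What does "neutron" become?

rtno

Each output is the input with this applied: delete the first 3 characters, then swap each adjacent pair of characters (1↔2, 3↔4, ...).
Starting from "neutron": after the first operation, "tron"; after the second, "rtno".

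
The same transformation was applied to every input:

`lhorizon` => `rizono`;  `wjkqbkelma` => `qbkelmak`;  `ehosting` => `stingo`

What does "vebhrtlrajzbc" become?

Rule — delete the first 2 characters, then move the first character to the end.
Starting from "vebhrtlrajzbc": after the first operation, "bhrtlrajzbc"; after the second, "hrtlrajzbcb".

hrtlrajzbcb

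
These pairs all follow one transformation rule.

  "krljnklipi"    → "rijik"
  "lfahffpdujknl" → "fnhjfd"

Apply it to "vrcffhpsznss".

rsfnhs

The rule is to keep every other character starting from the second (positions 2nd, 4th, 6th, ...), then take characters alternately from the front and the back (1st, last, 2nd, 2nd-last, ...).
Applying both steps to "vrcffhpsznss": "rfhsns", then "rsfnhs".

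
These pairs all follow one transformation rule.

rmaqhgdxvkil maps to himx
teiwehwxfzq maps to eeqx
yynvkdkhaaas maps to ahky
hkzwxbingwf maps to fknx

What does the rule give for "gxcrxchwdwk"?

kwxx

Looking at the pairs, the operation is to keep one character in every 3, starting at position 2 (positions 2nd, 5th, 8th, ...), then sort the characters into alphabetical order.
Applying both steps to "gxcrxchwdwk": "xxwk", then "kwxx".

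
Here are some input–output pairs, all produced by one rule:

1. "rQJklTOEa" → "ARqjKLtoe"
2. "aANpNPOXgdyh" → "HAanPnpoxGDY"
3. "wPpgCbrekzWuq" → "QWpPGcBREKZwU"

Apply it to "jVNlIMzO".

In each case the input is transformed by: flip the case of every letter, then move the last character to the front.
Applying both steps to "jVNlIMzO": "JvnLimZo", then "oJvnLimZ".

oJvnLimZ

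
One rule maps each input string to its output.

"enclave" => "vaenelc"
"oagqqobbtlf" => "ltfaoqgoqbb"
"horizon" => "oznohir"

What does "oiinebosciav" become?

The transformation: swap each adjacent pair of characters (1↔2, 3↔4, ...), then move the last 3 characters to the front (rotate right by 3).
For "oiinebosciav", step one produces "ionibesoicva"; step two turns that into "cvaionibesoi".
(Check on "horizon": → "ohirozn" → "oznohir" ✓)

cvaionibesoi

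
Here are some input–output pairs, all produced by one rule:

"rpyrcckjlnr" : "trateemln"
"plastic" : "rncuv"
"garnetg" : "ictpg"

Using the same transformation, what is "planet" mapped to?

rncp

The transformation: delete the last 2 characters, then shift every letter 2 places forward in the alphabet (wrapping around).
Starting from "planet": after the first operation, "plan"; after the second, "rncp".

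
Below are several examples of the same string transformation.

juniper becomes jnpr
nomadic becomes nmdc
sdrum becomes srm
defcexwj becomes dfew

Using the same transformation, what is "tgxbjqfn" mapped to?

txjf

The pattern: keep every other character starting from the first (positions 1st, 3rd, 5th, ...).
On "tgxbjqfn" that produces "txjf".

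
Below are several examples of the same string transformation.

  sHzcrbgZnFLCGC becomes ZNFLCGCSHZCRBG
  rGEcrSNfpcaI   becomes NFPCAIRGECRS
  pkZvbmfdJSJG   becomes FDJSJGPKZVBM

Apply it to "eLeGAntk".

The rule is to swap the front and back halves of the string, then convert every letter to uppercase.
Starting from "eLeGAntk": after the first operation, "AntkeLeG"; after the second, "ANTKELEG".

ANTKELEG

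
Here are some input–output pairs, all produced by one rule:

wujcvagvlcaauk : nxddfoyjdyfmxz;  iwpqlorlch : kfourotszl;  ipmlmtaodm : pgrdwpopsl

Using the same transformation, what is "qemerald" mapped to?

Looking at the pairs, the operation is to shift every letter 3 places forward in the alphabet (wrapping around), then reverse the string.
On "qemerald": the first step gives "thphudog", and the second then gives "goduhpht".
(Check on "wujcvagvlcaauk": → "zxmfydjyofddxn" → "nxddfoyjdyfmxz" ✓)

goduhpht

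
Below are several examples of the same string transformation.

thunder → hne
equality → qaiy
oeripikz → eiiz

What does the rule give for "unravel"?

nae

In each case the input is transformed by: keep every other character starting from the second (positions 2nd, 4th, 6th, ...).
So "unravel" becomes "nae".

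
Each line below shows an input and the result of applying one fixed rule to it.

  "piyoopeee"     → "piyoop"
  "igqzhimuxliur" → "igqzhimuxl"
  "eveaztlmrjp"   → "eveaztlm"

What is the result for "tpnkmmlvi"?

The pattern: delete the last 3 characters.
Doing the same to "tpnkmmlvi": "tpnkmm".

tpnkmm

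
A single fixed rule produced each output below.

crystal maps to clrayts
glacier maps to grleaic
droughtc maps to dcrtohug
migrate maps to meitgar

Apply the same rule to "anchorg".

Each output is the input with this applied: take characters alternately from the front and the back (1st, last, 2nd, 2nd-last, ...).
For "anchorg" the result is "agnrcoh".

agnrcoh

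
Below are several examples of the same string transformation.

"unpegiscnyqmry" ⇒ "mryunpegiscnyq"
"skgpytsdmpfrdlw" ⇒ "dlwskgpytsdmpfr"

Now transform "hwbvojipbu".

Rule — move the last 3 characters to the front (rotate right by 3).
On "hwbvojipbu" that produces "pbuhwbvoji".

pbuhwbvoji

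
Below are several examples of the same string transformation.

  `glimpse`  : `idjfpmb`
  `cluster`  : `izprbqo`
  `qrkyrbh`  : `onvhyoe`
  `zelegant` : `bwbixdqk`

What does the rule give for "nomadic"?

lkxjfaz

Rule — shift every letter 3 places backward in the alphabet (wrapping around), then swap each adjacent pair of characters (1↔2, 3↔4, ...).
Working it through for "nomadic": intermediate "kljxafz", final "lkxjfaz".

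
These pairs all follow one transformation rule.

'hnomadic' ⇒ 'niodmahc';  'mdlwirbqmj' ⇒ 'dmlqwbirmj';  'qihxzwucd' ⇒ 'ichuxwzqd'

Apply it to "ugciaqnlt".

glcniqaut

The rule is to take characters alternately from the front and the back (1st, last, 2nd, 2nd-last, ...), then move the first 2 characters to the end (rotate left by 2).
"ugciaqnlt" → "utglcniqa" → "glcniqaut".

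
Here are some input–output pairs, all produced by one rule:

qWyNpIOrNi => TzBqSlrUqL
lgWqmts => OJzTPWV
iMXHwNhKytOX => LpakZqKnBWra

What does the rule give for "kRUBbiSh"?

NuxeELvK

What's happening: flip the case of every letter, then shift every letter 3 places forward in the alphabet (wrapping around).
Applying that to "kRUBbiSh" gives "NuxeELvK".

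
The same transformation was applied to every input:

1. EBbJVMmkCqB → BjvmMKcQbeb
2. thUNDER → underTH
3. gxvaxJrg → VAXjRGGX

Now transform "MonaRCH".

The pattern: move the first 2 characters to the end (rotate left by 2), then flip the case of every letter.
Starting from "MonaRCH": after the first operation, "naRCHMo"; after the second, "NArchmO".

NArchmO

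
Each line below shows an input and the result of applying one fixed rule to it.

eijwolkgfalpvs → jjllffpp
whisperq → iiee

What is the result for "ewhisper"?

hhpp

What's happening: keep one character in every 3, starting at position 3 (positions 3rd, 6th, 9th, ...), then double every character.
On "ewhisper": the first step gives "hp", and the second then gives "hhpp".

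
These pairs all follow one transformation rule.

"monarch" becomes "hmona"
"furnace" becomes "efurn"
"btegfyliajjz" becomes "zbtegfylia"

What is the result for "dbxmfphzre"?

The rule is to move the last 3 characters to the front (rotate right by 3), then delete the first 2 characters.
Working it through for "dbxmfphzre": intermediate "zredbxmfph", final "edbxmfph".
(Check on "furnace": → "acefurn" → "efurn" ✓)

edbxmfph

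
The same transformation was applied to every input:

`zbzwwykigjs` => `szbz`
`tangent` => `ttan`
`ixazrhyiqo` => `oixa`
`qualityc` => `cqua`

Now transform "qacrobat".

The transformation: move the last character to the front, then keep only the first 4 characters.
For "qacrobat", step one produces "tqacroba"; step two turns that into "tqac".

tqac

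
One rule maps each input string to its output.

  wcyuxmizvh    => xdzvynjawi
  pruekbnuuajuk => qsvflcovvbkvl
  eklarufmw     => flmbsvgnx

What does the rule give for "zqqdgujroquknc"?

Looking at the pairs, the operation is to shift every letter 1 place forward in the alphabet (wrapping around).
For "zqqdgujroquknc" the result is "arrehvksprvlod".

arrehvksprvlod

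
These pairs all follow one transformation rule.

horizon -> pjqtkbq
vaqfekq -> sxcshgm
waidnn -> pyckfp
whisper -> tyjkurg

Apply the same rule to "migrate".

gokitcv

The transformation: move the last character to the front, then shift every letter 2 places forward in the alphabet (wrapping around).
Working it through for "migrate": intermediate "emigrat", final "gokitcv".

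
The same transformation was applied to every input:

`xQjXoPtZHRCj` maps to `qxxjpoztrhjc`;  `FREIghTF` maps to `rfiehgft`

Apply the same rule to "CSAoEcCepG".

scoaceecgp

Looking at the pairs, the operation is to swap each adjacent pair of characters (1↔2, 3↔4, ...), then convert every letter to lowercase.
Applying both steps to "CSAoEcCepG": "SCoAcEeCGp", then "scoaceecgp".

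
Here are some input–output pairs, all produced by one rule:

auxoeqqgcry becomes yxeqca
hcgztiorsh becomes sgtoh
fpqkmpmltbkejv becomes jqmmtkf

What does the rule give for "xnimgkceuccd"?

cigcux

The rule is to keep every other character starting from the first (positions 1st, 3rd, 5th, ...), then swap the first and last characters.
For "xnimgkceuccd", step one produces "xigcuc"; step two turns that into "cigcux".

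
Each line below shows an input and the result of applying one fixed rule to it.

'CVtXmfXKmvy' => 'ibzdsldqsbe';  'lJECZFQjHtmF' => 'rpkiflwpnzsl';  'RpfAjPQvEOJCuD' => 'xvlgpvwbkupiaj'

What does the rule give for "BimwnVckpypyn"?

hosctbiqvevet

The pattern: shift every letter 6 places forward in the alphabet (wrapping around), then convert every letter to lowercase.
Starting from "BimwnVckpypyn": after the first operation, "HosctBiqvevet"; after the second, "hosctbiqvevet".
(Check on "CVtXmfXKmvy": → "IBzDslDQsbe" → "ibzdsldqsbe" ✓)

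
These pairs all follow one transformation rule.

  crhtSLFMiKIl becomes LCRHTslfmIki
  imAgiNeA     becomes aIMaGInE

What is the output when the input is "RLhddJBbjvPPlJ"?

The pattern: flip the case of every letter, then move the last character to the front.
For "RLhddJBbjvPPlJ", step one produces "rlHDDjbBJVppLj"; step two turns that into "jrlHDDjbBJVppL".

jrlHDDjbBJVppL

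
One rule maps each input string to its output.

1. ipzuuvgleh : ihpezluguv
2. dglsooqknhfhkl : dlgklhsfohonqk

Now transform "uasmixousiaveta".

Each output is the input with this applied: take characters alternately from the front and the back (1st, last, 2nd, 2nd-last, ...).
On "uasmixousiaveta" that produces "uaatsemviaxiosu".

uaatsemviaxiosu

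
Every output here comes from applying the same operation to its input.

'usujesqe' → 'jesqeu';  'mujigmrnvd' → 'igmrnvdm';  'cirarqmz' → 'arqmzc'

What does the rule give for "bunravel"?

ravelb

In each case the input is transformed by: move the first character to the end, then delete the first 2 characters.
So "bunravel" becomes "ravelb".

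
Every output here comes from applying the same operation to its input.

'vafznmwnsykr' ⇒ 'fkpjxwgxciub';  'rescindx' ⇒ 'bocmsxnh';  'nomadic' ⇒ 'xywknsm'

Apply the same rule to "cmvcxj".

The pattern: shift every letter 10 places forward in the alphabet (wrapping around).
Applying that to "cmvcxj" gives "mwfmht".

mwfmht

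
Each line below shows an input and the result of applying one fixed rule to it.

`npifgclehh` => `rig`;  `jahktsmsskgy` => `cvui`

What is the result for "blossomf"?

nuh

Rule — shift every letter 2 places forward in the alphabet (wrapping around), then keep one character in every 3, starting at position 2 (positions 2nd, 5th, 8th, ...).
On "blossomf": the first step gives "dnquuqoh", and the second then gives "nuh".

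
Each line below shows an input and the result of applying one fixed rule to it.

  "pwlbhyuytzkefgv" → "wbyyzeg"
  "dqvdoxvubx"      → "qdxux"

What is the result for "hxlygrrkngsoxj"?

In each case the input is transformed by: keep every other character starting from the second (positions 2nd, 4th, 6th, ...).
On "hxlygrrkngsoxj" that produces "xyrkgoj".

xyrkgoj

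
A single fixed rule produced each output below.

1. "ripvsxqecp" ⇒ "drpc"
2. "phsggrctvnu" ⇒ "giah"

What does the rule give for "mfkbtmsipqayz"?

dnlm

Looking at the pairs, the operation is to shift every letter 13 places forward in the alphabet (wrapping around) — i.e. ROT13, then keep only the last 4 characters.
Applying both steps to "mfkbtmsipqayz": "zsxogzfvcdnlm", then "dnlm".
(Check on "ripvsxqecp": → "evcifkdrpc" → "drpc" ✓)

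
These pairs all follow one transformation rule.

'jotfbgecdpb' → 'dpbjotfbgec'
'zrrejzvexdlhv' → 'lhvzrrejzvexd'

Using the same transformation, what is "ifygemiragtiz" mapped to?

tizifygemirag

Rule — move the last 3 characters to the front (rotate right by 3).
"ifygemiragtiz" → "tizifygemirag".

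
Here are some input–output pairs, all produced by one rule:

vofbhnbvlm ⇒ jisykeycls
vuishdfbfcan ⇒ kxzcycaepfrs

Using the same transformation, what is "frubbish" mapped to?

epfyyroc

Rule — shift every letter 3 places backward in the alphabet (wrapping around), then reverse the string.
Starting from "frubbish": after the first operation, "coryyfpe"; after the second, "epfyyroc".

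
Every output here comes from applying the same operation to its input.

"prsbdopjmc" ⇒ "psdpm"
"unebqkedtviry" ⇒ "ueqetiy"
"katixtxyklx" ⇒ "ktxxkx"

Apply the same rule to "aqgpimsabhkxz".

agisbkz

In each case the input is transformed by: keep every other character starting from the first (positions 1st, 3rd, 5th, ...).
Applying that to "aqgpimsabhkxz" gives "agisbkz".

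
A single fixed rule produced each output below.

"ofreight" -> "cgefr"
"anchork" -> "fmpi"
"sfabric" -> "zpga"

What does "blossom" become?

qqmk

The transformation: shift every letter 2 places backward in the alphabet (wrapping around), then delete the first 3 characters.
On "blossom": the first step gives "zjmqqmk", and the second then gives "qqmk".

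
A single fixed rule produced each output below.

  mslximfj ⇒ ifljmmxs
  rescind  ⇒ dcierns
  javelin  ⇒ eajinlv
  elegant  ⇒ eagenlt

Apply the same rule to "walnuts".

The rule is to sort the characters into alphabetical order, then swap each adjacent pair of characters (1↔2, 3↔4, ...).
Applying that to "walnuts" gives "lasnutw".
(Check on "javelin": → "aeijlnv" → "eajinlv" ✓)

lasnutw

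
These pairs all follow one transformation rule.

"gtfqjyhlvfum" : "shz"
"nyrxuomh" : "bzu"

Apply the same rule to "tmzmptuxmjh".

The rule is to shift every letter 13 places forward in the alphabet (wrapping around) — i.e. ROT13, then keep only the last 3 characters.
On "tmzmptuxmjh": the first step gives "gzmzcghkzwu", and the second then gives "zwu".
(Check on "nyrxuomh": → "alekhbzu" → "bzu" ✓)

zwu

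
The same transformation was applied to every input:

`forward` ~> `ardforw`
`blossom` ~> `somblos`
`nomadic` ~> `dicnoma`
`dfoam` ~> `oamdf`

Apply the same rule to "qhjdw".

Each output is the input with this applied: move the last 3 characters to the front (rotate right by 3).
So "qhjdw" becomes "jdwqh".

jdwqh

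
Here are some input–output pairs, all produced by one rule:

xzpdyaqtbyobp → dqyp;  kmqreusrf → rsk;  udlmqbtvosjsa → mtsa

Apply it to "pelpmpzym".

pzp

In each case the input is transformed by: move the first 2 characters to the end (rotate left by 2), then keep one character in every 3, starting at position 2 (positions 2nd, 5th, 8th, ...).
For "pelpmpzym", step one produces "lpmpzympe"; step two turns that into "pzp".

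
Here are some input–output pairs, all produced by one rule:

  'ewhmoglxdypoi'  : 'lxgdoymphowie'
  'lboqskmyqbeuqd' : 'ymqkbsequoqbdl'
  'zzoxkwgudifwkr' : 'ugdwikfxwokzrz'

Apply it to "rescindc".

icnsdecr

The pattern: take characters alternately from the front and the back (1st, last, 2nd, 2nd-last, ...), then reverse the string.
Applying both steps to "rescindc": "rcedsnci", then "icnsdecr".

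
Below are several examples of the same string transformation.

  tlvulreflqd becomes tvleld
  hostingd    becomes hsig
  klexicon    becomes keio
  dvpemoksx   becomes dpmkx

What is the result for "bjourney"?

The rule is to keep every other character starting from the first (positions 1st, 3rd, 5th, ...).
Applying that to "bjourney" gives "bore".

bore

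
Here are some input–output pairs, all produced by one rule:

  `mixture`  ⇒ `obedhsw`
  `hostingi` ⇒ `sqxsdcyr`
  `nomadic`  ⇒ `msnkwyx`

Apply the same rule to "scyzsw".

gcjimc

What's happening: shift every letter 10 places forward in the alphabet (wrapping around), then reverse the string.
Working it through for "scyzsw": intermediate "cmijcg", final "gcjimc".
(Check on "hostingi": → "rycdsxqs" → "sqxsdcyr" ✓)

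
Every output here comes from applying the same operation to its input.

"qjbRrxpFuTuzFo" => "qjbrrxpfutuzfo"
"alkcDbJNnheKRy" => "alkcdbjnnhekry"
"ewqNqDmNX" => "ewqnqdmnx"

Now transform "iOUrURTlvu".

ioururtlvu

Looking at the pairs, the operation is to convert every letter to lowercase.
Applying that to "iOUrURTlvu" gives "ioururtlvu".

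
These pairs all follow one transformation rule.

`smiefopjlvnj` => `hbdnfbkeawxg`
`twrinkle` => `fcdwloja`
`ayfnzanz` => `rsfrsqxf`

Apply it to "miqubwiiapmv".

The transformation: shift every letter 8 places backward in the alphabet (wrapping around), then swap the front and back halves of the string.
Starting from "miqubwiiapmv": after the first operation, "eaimtoaashen"; after the second, "aasheneaimto".

aasheneaimto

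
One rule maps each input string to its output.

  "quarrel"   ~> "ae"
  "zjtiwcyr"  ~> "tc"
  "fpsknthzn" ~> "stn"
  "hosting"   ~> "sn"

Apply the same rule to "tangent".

nn

Each output is the input with this applied: keep one character in every 3, starting at position 3 (positions 3rd, 6th, 9th, ...).
Applying that to "tangent" gives "nn".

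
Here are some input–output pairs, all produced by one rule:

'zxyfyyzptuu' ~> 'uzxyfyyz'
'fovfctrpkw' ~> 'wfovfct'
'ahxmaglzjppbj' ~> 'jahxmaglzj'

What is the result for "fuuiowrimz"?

zfuuiow

What's happening: move the last character to the front, then delete the last 3 characters.
Applying both steps to "fuuiowrimz": "zfuuiowrim", then "zfuuiow".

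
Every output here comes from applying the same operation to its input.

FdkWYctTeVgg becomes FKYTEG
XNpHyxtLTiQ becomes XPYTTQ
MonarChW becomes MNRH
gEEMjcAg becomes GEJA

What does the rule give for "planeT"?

Looking at the pairs, the operation is to keep every other character starting from the first (positions 1st, 3rd, 5th, ...), then convert every letter to uppercase.
Applying that to "planeT" gives "PAE".

PAE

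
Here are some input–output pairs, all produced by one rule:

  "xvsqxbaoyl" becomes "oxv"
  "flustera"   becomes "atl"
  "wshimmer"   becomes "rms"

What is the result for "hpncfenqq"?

Rule — keep one character in every 3, starting at position 2 (positions 2nd, 5th, 8th, ...), then reverse the string.
Working it through for "hpncfenqq": intermediate "pfq", final "qfp".

qfp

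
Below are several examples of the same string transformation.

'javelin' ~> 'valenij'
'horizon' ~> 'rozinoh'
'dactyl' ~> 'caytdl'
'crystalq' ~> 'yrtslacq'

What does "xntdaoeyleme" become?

The transformation: move the first character to the end, then swap each adjacent pair of characters (1↔2, 3↔4, ...).
Doing the same to "xntdaoeyleme": "tnadeolymexe".

tnadeolymexe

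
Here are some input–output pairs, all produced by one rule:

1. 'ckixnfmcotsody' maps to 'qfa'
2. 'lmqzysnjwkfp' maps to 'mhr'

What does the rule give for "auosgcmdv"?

Looking at the pairs, the operation is to shift every letter 2 places forward in the alphabet (wrapping around), then keep only the last 3 characters.
For "auosgcmdv", step one produces "cwquieofx"; step two turns that into "ofx".

ofx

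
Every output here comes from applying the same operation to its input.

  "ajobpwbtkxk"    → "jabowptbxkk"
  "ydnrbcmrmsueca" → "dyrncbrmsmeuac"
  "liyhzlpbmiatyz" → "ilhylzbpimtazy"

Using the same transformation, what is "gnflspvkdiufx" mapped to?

Each output is the input with this applied: swap each adjacent pair of characters (1↔2, 3↔4, ...).
So "gnflspvkdiufx" becomes "nglfpskvidfux".

nglfpskvidfux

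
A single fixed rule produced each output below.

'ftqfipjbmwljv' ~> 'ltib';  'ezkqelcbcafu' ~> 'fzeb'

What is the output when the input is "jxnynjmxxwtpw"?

txnx

The pattern: keep one character in every 3, starting at position 2 (positions 2nd, 5th, 8th, ...), then move the last character to the front.
For "jxnynjmxxwtpw", step one produces "xnxt"; step two turns that into "txnx".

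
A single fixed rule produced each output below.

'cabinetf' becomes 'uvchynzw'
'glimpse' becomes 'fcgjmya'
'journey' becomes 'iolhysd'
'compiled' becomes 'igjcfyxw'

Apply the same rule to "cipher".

cjbylw

Rule — move the first character to the end, then shift every letter 6 places backward in the alphabet (wrapping around).
Applying both steps to "cipher": "ipherc", then "cjbylw".
(Check on "compiled": → "ompiledc" → "igjcfyxw" ✓)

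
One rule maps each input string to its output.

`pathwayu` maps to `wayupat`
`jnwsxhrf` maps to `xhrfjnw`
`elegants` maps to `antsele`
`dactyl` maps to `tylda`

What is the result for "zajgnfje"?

nfjezaj

The rule is to swap the front and back halves of the string, then delete the last character.
"zajgnfje" → "nfjezajg" → "nfjezaj".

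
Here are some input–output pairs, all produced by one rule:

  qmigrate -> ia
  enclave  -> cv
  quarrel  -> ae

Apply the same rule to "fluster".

Looking at the pairs, the operation is to keep one character in every 3, starting at position 3 (positions 3rd, 6th, 9th, ...).
Doing the same to "fluster": "ue".

ue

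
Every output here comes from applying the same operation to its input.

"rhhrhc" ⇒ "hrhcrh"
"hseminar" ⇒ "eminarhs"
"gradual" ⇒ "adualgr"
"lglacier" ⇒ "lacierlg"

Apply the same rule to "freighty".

eightyfr

The rule is to move the first 2 characters to the end (rotate left by 2).
Doing the same to "freighty": "eightyfr".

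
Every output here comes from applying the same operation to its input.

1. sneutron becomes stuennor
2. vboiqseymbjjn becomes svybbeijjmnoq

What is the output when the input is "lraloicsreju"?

rsuaceijllor

Each output is the input with this applied: sort the characters into alphabetical order, then move the last 3 characters to the front (rotate right by 3).
Working it through for "lraloicsreju": intermediate "aceijllorrsu", final "rsuaceijllor".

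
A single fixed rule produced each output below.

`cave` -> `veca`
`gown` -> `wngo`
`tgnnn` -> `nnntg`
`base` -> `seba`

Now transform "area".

eaar

Each output is the input with this applied: swap the front and back halves of the string.
For "area" the result is "eaar".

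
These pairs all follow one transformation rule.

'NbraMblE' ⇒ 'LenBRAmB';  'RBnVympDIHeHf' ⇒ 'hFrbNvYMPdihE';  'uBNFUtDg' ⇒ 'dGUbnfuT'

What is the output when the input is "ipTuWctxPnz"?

In each case the input is transformed by: flip the case of every letter, then move the last 2 characters to the front (rotate right by 2).
Applying both steps to "ipTuWctxPnz": "IPtUwCTXpNZ", then "NZIPtUwCTXp".

NZIPtUwCTXp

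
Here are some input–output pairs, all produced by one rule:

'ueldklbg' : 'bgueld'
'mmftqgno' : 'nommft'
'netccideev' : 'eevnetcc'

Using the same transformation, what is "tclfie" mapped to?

Each output is the input with this applied: swap the front and back halves of the string, then delete the first 2 characters.
"tclfie" → "fietcl" → "etcl".
(Check on "mmftqgno": → "qgnommft" → "nommft" ✓)

etcl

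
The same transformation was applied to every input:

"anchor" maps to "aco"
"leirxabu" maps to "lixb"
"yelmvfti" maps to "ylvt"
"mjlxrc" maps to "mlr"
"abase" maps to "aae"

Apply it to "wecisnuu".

wcsu

Rule — keep every other character starting from the first (positions 1st, 3rd, 5th, ...).
Doing the same to "wecisnuu": "wcsu".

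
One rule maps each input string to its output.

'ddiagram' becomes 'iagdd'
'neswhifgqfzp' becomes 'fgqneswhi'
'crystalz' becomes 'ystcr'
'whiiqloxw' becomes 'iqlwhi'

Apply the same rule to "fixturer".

Each output is the input with this applied: delete the last 3 characters, then move the last 3 characters to the front (rotate right by 3).
"fixturer" → "fixtu" → "xtufi".
(Check on "ddiagram": → "ddiag" → "iagdd" ✓)

xtufi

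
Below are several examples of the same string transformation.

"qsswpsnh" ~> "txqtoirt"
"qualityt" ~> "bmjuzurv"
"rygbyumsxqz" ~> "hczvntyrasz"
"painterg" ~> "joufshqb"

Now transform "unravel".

sbwfmvo

The transformation: shift every letter 1 place forward in the alphabet (wrapping around), then move the first 2 characters to the end (rotate left by 2).
Working it through for "unravel": intermediate "vosbwfm", final "sbwfmvo".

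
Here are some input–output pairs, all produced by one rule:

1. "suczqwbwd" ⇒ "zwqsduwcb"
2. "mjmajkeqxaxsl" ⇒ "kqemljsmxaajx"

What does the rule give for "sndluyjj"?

Looking at the pairs, the operation is to take characters alternately from the front and the back (1st, last, 2nd, 2nd-last, ...), then move the last 3 characters to the front (rotate right by 3).
Starting from "sndluyjj": after the first operation, "sjnjdylu"; after the second, "ylusjnjd".

ylusjnjd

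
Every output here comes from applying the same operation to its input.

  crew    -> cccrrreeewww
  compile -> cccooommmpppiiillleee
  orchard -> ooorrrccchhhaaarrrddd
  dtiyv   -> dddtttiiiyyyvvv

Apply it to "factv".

fffaaaccctttvvv

What's happening: repeat every character 3 times.
So "factv" becomes "fffaaaccctttvvv".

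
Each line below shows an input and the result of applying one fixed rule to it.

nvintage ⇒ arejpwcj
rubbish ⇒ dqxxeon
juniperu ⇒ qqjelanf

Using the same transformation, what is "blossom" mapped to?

ihkookx

Rule — shift every letter 4 places backward in the alphabet (wrapping around), then swap the first and last characters.
For "blossom", step one produces "xhkooki"; step two turns that into "ihkookx".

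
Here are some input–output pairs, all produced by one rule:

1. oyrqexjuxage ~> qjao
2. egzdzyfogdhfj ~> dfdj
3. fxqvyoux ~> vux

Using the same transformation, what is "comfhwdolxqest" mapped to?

fdxso

What's happening: move the first 2 characters to the end (rotate left by 2), then keep one character in every 3, starting at position 2 (positions 2nd, 5th, 8th, ...).
On "comfhwdolxqest": the first step gives "mfhwdolxqestco", and the second then gives "fdxso".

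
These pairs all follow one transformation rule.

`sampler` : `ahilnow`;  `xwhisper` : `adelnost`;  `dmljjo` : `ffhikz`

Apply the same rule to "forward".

bknnswz

Each output is the input with this applied: shift every letter 4 places backward in the alphabet (wrapping around), then sort the characters into alphabetical order.
"forward" → "bknswnz" → "bknnswz".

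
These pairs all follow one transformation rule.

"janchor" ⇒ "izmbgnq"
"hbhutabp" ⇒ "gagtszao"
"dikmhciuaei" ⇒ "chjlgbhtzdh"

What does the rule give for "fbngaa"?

eamfzz

In each case the input is transformed by: shift every letter 1 place backward in the alphabet (wrapping around).
Applying that to "fbngaa" gives "eamfzz".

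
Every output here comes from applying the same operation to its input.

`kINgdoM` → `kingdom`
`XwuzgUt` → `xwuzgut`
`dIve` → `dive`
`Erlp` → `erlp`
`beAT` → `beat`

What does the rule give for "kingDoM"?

Looking at the pairs, the operation is to convert every letter to lowercase.
For "kingDoM" the result is "kingdom".

kingdom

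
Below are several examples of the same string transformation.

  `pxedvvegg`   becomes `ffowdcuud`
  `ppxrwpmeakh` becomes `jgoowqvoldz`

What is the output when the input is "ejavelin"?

Looking at the pairs, the operation is to move the last 2 characters to the front (rotate right by 2), then shift every letter 1 place backward in the alphabet (wrapping around).
Applying both steps to "ejavelin": "inejavel", then "hmdizudk".

hmdizudk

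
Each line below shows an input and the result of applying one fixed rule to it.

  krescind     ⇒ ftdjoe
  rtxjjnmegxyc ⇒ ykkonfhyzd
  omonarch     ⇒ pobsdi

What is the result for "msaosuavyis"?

The rule is to shift every letter 1 place forward in the alphabet (wrapping around), then delete the first 2 characters.
"msaosuavyis" → "bptvbwzjt".

bptvbwzjt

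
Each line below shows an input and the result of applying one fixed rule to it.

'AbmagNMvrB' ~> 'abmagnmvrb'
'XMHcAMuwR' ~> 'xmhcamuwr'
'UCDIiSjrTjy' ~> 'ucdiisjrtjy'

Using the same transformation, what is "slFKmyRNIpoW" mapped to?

In each case the input is transformed by: convert every letter to lowercase.
"slFKmyRNIpoW" → "slfkmyrnipow".

slfkmyrnipow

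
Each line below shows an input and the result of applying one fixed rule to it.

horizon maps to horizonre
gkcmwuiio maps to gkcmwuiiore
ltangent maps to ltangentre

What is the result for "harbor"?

harborre

What's happening: append "re".
So "harbor" becomes "harborre".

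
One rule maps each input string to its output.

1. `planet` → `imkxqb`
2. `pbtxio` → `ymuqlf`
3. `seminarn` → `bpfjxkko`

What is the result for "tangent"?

xqdkkbq

Looking at the pairs, the operation is to shift every letter 3 places backward in the alphabet (wrapping around), then swap each adjacent pair of characters (1↔2, 3↔4, ...).
For "tangent", step one produces "qxkdbkq"; step two turns that into "xqdkkbq".
(Check on "pbtxio": → "myqufl" → "ymuqlf" ✓)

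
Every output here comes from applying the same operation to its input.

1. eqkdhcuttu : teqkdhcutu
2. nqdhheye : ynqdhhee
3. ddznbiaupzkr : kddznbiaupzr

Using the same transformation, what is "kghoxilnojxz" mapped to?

xkghoxilnojz

Looking at the pairs, the operation is to move the last character to the front, then swap the first and last characters.
"kghoxilnojxz" → "zkghoxilnojx" → "xkghoxilnojz".
(Check on "eqkdhcuttu": → "ueqkdhcutt" → "teqkdhcutu" ✓)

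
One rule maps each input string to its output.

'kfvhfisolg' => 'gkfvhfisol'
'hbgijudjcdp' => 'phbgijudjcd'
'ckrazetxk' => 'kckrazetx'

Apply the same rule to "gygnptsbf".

The rule is to move the last character to the front.
So "gygnptsbf" becomes "fgygnptsb".

fgygnptsb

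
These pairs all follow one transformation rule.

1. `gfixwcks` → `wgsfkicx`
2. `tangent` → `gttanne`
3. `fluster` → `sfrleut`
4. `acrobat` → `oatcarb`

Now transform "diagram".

gdmiaar

The pattern: take characters alternately from the front and the back (1st, last, 2nd, 2nd-last, ...), then move the last character to the front.
Starting from "diagram": after the first operation, "dmiaarg"; after the second, "gdmiaar".
(Check on "acrobat": → "atcarbo" → "oatcarb" ✓)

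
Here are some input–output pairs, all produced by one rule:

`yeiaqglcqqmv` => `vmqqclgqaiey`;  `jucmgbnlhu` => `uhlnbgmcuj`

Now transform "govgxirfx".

xfrixgvog

What's happening: reverse the string.
For "govgxirfx" the result is "xfrixgvog".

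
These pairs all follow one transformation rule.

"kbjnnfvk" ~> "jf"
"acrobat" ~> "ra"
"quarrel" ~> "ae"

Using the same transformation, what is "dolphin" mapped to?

In each case the input is transformed by: keep one character in every 3, starting at position 3 (positions 3rd, 6th, 9th, ...).
"dolphin" → "li".

li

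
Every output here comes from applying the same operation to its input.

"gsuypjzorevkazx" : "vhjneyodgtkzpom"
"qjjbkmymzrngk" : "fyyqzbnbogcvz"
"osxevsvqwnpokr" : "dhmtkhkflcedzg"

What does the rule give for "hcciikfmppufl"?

wrrxxzubeejua

Looking at the pairs, the operation is to shift every letter 11 places backward in the alphabet (wrapping around).
Doing the same to "hcciikfmppufl": "wrrxxzubeejua".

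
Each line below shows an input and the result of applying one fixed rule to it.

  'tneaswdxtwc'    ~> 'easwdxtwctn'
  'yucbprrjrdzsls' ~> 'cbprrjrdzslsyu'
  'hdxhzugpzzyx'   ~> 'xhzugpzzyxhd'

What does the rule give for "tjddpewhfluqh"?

ddpewhfluqhtj

The transformation: move the first 2 characters to the end (rotate left by 2).
"tjddpewhfluqh" → "ddpewhfluqhtj".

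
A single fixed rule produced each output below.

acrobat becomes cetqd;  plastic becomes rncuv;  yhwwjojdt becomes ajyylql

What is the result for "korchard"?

mqtejc

What's happening: shift every letter 2 places forward in the alphabet (wrapping around), then delete the last 2 characters.
Starting from "korchard": after the first operation, "mqtejctf"; after the second, "mqtejc".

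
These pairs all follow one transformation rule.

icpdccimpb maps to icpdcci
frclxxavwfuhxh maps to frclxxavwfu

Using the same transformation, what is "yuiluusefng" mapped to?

yuiluuse

The pattern: delete the last 3 characters.
So "yuiluusefng" becomes "yuiluuse".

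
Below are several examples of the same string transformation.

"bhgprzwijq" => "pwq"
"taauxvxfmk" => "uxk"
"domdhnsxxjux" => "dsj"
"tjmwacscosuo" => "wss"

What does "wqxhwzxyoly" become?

hxl

The pattern: delete the first 3 characters, then keep one character in every 3, starting at position 1 (positions 1st, 4th, 7th, ...).
On "wqxhwzxyoly": the first step gives "hwzxyoly", and the second then gives "hxl".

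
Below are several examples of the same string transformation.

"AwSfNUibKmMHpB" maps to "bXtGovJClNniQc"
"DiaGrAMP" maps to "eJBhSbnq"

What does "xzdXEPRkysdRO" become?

Looking at the pairs, the operation is to flip the case of every letter, then shift every letter 1 place forward in the alphabet (wrapping around).
So "xzdXEPRkysdRO" becomes "YAEyfqsLZTEsp".

YAEyfqsLZTEsp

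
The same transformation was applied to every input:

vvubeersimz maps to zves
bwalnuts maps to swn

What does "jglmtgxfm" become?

fgt

The rule is to keep one character in every 3, starting at position 2 (positions 2nd, 5th, 8th, ...), then move the last character to the front.
Working it through for "jglmtgxfm": intermediate "gtf", final "fgt".
(Check on "vvubeersimz": → "vesz" → "zves" ✓)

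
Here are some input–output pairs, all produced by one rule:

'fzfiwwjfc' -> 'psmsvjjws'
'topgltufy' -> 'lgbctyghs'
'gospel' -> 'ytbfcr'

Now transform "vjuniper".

Rule — shift every letter 13 places forward in the alphabet (wrapping around) — i.e. ROT13, then move the last character to the front.
Starting from "vjuniper": after the first operation, "iwhavcre"; after the second, "eiwhavcr".

eiwhavcr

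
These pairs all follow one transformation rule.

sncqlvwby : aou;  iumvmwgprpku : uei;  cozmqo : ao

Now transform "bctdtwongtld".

aue

Looking at the pairs, the operation is to shift every letter 2 places backward in the alphabet (wrapping around), then keep only the vowels.
Applying both steps to "bctdtwongtld": "zarbrumlerjb", then "aue".
(Check on "sncqlvwby": → "qlaojtuzw" → "aou" ✓)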